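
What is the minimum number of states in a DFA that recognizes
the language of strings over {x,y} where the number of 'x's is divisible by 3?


States track (count of 'x') mod 3.
Need 3 states: one per remainder 0..2; accept = remainder 0.

3


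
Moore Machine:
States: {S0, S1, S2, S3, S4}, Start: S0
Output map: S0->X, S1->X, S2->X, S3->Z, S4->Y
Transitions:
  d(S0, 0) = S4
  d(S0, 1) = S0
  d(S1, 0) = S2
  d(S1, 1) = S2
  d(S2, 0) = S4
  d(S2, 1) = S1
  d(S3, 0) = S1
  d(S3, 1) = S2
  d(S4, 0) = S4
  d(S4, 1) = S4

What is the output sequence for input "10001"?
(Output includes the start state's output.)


Start: S0 (output X)
  --1--> S0 (output X)
  --0--> S4 (output Y)
  --0--> S4 (output Y)
  --0--> S4 (output Y)
  --1--> S4 (output Y)

"XXYYYY"


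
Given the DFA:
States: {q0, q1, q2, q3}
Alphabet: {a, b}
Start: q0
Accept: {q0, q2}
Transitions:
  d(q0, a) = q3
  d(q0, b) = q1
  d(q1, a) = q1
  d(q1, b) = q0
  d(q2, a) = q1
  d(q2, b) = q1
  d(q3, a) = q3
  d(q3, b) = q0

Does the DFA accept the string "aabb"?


Trace: q0 -> q3 -> q3 -> q0 -> q1
Final state: q1
Accept states: {q0, q2}

No, rejected (final state q1 is not an accept state)


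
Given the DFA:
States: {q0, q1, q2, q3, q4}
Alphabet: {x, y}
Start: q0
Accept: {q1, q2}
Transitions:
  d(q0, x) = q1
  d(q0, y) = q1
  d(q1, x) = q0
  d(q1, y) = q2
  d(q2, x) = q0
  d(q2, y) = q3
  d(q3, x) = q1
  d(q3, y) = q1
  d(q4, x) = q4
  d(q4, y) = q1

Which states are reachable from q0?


BFS from q0:
  layer 0: {q0}
  layer 1: {q1}
  layer 2: {q2}
  layer 3: {q3}

{q0, q1, q2, q3}


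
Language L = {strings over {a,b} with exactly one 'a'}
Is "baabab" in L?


count('a') = 3

No, "baabab" is not in L


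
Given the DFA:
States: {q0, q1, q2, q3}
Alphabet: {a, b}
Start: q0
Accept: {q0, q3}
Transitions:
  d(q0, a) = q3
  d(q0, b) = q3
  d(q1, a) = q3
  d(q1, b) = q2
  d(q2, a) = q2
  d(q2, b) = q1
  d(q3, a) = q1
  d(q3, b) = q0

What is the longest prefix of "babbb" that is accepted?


Run the DFA, marking each prefix where the state is accepting:
  "" -> q0 [accept]
  "b" -> q3 [accept]
  "ba" -> q1 [reject]
  "bab" -> q2 [reject]
  "babb" -> q1 [reject]
  "babbb" -> q2 [reject]

"b"


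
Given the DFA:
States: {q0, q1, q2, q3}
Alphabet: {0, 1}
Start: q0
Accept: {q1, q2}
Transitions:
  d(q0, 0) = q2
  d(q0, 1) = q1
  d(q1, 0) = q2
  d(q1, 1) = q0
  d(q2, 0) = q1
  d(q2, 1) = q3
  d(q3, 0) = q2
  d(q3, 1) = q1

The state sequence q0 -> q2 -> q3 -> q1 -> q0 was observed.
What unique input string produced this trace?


Trace back each transition to find the symbol:
  q0 --[0]--> q2
  q2 --[1]--> q3
  q3 --[1]--> q1
  q1 --[1]--> q0

"0111"


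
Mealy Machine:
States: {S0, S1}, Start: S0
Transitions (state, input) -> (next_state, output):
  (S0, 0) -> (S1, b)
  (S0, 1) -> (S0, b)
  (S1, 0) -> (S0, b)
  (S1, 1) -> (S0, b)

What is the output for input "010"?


Step-by-step:
  (S0, 0) -> (S1, b)
  (S1, 1) -> (S0, b)
  (S0, 0) -> (S1, b)

"bbb"


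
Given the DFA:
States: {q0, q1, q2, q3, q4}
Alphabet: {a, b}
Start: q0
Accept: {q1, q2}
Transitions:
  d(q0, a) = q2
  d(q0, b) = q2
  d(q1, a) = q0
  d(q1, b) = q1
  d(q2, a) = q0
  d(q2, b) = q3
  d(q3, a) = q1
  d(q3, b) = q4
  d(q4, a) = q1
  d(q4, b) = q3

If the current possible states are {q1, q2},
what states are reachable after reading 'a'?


Apply transition on 'a' from each current state:
  d(q1, a) = q0
  d(q2, a) = q0

{q0}


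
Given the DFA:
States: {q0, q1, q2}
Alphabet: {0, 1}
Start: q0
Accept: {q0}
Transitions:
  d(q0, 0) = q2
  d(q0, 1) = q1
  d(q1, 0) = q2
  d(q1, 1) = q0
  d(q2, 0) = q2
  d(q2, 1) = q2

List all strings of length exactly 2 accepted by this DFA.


All strings of length 2: 4 total
Accepted: 1

"11"


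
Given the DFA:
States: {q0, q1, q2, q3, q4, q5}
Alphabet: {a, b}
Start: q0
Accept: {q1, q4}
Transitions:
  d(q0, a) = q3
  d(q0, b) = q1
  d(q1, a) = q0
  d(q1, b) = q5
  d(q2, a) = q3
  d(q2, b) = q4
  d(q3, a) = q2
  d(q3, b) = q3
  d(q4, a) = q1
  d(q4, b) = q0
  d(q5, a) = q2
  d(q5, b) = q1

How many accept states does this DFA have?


Accept states listed: {q1, q4}
Counting: q1(1) q4(2)

2


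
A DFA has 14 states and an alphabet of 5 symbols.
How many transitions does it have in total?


Each state has exactly one transition per symbol.
14 * 5 = 70

70


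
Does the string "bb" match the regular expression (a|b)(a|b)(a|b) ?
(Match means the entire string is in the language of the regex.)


|string| = 2; first = 'b'; last = 'b'

No, "bb" does not match (a|b)(a|b)(a|b)


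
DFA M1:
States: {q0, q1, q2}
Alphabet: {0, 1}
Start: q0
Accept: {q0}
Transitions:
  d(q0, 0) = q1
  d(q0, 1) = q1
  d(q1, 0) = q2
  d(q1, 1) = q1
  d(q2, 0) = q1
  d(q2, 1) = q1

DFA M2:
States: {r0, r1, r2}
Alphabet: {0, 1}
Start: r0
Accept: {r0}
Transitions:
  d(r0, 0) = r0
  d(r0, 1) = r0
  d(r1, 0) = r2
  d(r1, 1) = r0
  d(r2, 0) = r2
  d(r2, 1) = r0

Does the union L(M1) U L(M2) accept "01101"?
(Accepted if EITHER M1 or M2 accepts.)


M1: final=q1 accepted=False
M2: final=r0 accepted=True

Yes, union accepts


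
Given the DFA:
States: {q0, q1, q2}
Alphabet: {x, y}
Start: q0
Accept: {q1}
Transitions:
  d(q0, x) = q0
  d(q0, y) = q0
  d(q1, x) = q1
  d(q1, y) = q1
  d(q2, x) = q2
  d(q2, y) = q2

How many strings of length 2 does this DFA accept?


Enumerating all length-2 strings:
  "xx" -> q0 [reject]
  "xy" -> q0 [reject]
  "yx" -> q0 [reject]
  "yy" -> q0 [reject]

0 out of 4


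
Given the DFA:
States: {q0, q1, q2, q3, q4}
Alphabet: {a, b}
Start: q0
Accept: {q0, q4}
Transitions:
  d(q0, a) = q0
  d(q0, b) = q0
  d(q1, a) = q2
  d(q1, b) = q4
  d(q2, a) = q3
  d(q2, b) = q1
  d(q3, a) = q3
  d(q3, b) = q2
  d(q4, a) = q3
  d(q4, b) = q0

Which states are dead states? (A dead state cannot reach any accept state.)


Forward reachability from each state:
  q0 -> reaches accept state q0 (live)
  q1 -> reaches accept state q0 (live)
  q2 -> reaches accept state q0 (live)
  q3 -> reaches accept state q0 (live)
  q4 -> reaches accept state q0 (live)

None (all states can reach an accept state)


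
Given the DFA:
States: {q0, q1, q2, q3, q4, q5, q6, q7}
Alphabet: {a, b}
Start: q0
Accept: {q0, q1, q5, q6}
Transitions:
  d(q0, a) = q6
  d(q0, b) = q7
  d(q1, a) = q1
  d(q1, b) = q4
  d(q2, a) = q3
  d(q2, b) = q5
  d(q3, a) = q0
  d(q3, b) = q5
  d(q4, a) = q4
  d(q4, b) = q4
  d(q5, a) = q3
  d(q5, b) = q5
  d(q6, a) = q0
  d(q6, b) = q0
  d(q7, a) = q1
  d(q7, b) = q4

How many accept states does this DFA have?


Accept states listed: {q0, q1, q5, q6}
Counting: q0(1) q1(2) q5(3) q6(4)

4


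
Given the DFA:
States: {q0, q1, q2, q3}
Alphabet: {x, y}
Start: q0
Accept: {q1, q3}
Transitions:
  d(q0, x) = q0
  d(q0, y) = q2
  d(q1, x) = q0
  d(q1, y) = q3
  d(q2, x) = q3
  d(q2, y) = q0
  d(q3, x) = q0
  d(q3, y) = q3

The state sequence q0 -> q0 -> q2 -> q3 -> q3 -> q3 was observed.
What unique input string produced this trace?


Trace back each transition to find the symbol:
  q0 --[x]--> q0
  q0 --[y]--> q2
  q2 --[x]--> q3
  q3 --[y]--> q3
  q3 --[y]--> q3

"xyxyy"


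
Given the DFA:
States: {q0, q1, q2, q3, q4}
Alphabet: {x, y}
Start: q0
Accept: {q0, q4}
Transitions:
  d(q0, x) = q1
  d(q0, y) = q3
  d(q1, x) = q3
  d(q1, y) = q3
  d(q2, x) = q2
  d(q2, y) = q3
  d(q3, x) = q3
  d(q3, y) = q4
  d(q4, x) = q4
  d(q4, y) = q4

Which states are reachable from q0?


BFS from q0:
  layer 0: {q0}
  layer 1: {q1, q3}
  layer 2: {q4}

{q0, q1, q3, q4}


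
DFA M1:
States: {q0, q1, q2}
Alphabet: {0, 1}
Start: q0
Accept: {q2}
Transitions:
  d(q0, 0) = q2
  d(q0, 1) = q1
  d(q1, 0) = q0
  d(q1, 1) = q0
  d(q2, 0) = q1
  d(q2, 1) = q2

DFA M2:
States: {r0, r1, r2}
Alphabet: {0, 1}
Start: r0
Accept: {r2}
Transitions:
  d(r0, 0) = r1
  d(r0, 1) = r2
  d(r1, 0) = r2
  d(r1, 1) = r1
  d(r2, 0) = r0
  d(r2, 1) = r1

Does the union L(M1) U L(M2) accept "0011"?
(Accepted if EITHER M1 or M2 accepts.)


M1: final=q1 accepted=False
M2: final=r1 accepted=False

No, union rejects (neither accepts)


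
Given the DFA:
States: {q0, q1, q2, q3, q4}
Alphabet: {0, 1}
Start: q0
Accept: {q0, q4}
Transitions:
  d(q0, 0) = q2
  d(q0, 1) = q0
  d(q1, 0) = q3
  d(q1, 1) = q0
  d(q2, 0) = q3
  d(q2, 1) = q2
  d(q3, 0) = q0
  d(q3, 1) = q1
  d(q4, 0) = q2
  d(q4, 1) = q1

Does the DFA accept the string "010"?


Trace: q0 -> q2 -> q2 -> q3
Final state: q3
Accept states: {q0, q4}

No, rejected (final state q3 is not an accept state)


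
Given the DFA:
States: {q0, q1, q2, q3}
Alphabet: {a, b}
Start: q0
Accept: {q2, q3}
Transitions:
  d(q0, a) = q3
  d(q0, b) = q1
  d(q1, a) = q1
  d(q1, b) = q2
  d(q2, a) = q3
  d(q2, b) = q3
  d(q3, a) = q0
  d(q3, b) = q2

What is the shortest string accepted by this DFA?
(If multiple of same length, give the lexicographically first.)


BFS by string length (lex-first path to each state shown):
  len 0: q0<-""
  len 1: q1<-"b", q3<-"a"
Found accept state at length 1.

"a"


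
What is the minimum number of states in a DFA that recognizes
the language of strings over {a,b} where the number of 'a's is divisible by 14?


States track (count of 'a') mod 14.
Need 14 states: one per remainder 0..13; accept = remainder 0.

14


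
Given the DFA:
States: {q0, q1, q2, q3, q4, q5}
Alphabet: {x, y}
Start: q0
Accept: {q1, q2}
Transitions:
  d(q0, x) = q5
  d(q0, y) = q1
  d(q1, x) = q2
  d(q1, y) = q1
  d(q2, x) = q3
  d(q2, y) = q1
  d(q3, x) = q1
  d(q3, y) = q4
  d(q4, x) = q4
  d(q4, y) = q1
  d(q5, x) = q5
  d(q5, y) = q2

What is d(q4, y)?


Looking up transition d(q4, y)

q1


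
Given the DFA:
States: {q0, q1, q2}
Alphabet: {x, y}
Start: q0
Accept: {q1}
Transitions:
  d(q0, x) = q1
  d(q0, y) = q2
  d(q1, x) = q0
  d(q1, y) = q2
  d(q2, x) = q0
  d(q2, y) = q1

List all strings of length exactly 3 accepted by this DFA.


All strings of length 3: 8 total
Accepted: 3

"xxx", "xyy", "yxx"


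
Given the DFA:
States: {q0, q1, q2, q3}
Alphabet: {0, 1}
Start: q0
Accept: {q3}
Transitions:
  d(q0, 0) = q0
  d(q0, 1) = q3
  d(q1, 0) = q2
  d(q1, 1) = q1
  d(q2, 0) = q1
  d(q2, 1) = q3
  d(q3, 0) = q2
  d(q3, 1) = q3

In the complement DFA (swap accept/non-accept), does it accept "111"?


Trace: q0 -> q3 -> q3 -> q3
Final: q3
Original accept: {q3}
Complement: q3 is in original accept

No, complement rejects (original accepts)


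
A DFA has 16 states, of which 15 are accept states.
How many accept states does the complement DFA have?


Complement swaps accept and non-accept states.
16 - 15 = 1

1


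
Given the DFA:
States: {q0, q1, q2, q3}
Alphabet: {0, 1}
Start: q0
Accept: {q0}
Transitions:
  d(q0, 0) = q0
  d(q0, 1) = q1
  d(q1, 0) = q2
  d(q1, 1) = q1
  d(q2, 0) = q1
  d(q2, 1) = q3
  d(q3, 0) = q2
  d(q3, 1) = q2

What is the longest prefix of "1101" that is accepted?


Run the DFA, marking each prefix where the state is accepting:
  "" -> q0 [accept]
  "1" -> q1 [reject]
  "11" -> q1 [reject]
  "110" -> q2 [reject]
  "1101" -> q3 [reject]

""


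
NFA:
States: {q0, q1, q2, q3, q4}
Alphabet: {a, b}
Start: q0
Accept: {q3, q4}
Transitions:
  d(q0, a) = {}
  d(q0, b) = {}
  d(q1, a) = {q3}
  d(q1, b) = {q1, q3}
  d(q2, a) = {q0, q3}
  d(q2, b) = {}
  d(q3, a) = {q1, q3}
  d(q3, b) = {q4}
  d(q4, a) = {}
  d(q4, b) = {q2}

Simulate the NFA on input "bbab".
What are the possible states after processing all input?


Start: {q0}
  --b--> {}
  --b--> {}
  --a--> {}
  --b--> {}

{} (empty set, no valid transitions)


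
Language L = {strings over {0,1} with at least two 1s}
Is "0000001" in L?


count('1') = 1

No, "0000001" is not in L


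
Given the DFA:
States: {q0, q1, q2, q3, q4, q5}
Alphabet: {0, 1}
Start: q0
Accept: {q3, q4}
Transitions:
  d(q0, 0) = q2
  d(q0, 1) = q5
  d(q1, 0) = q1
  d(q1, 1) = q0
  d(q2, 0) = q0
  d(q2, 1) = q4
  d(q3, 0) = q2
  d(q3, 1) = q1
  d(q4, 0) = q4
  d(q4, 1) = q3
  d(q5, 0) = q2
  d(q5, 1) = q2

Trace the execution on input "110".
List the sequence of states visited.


Input: 110
d(q0, 1) = q5
d(q5, 1) = q2
d(q2, 0) = q0


q0 -> q5 -> q2 -> q0


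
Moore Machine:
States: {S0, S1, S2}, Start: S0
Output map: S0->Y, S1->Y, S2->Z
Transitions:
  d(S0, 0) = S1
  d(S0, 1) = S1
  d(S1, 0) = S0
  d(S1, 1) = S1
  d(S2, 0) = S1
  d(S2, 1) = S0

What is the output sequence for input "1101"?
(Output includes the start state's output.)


Start: S0 (output Y)
  --1--> S1 (output Y)
  --1--> S1 (output Y)
  --0--> S0 (output Y)
  --1--> S1 (output Y)

"YYYYY"


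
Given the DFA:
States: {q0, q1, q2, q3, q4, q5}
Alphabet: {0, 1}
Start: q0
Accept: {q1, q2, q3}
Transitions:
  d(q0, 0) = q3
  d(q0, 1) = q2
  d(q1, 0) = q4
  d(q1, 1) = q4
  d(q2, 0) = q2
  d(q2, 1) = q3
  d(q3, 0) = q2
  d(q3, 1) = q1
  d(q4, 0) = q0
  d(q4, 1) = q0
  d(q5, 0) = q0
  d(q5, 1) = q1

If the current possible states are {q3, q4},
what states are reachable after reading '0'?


Apply transition on '0' from each current state:
  d(q3, 0) = q2
  d(q4, 0) = q0

{q0, q2}


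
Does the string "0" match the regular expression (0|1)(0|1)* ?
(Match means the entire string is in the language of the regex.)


|string| = 1; first = '0'; last = '0'

Yes, "0" matches (0|1)(0|1)*


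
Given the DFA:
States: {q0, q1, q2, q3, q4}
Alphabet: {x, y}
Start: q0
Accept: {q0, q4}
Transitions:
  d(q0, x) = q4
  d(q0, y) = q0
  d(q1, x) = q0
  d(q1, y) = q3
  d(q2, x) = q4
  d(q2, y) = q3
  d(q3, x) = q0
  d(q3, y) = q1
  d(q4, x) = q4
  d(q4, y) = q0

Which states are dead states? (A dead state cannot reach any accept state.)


Forward reachability from each state:
  q0 -> reaches accept state q0 (live)
  q1 -> reaches accept state q0 (live)
  q2 -> reaches accept state q0 (live)
  q3 -> reaches accept state q0 (live)
  q4 -> reaches accept state q0 (live)

None (all states can reach an accept state)


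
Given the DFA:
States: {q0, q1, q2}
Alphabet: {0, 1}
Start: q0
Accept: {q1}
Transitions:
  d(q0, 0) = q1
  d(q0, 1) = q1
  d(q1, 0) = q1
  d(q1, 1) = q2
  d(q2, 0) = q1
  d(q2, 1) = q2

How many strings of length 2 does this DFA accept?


Enumerating all length-2 strings:
  "00" -> q1 [accept]
  "01" -> q2 [reject]
  "10" -> q1 [accept]
  "11" -> q2 [reject]

2 out of 4


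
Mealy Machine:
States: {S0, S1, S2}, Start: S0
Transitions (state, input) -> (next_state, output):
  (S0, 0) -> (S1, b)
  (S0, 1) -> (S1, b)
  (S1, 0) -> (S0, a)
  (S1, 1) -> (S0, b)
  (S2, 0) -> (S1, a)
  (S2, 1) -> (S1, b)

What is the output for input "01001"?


Step-by-step:
  (S0, 0) -> (S1, b)
  (S1, 1) -> (S0, b)
  (S0, 0) -> (S1, b)
  (S1, 0) -> (S0, a)
  (S0, 1) -> (S1, b)

"bbbab"


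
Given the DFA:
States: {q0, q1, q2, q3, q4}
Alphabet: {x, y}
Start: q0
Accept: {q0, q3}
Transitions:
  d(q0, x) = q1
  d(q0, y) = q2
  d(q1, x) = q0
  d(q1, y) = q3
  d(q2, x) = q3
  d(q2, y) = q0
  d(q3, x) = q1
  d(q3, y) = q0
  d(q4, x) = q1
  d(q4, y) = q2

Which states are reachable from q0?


BFS from q0:
  layer 0: {q0}
  layer 1: {q1, q2}
  layer 2: {q3}

{q0, q1, q2, q3}


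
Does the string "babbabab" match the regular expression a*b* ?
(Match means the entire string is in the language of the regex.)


|string| = 8; first = 'b'; last = 'b'

No, "babbabab" does not match a*b*


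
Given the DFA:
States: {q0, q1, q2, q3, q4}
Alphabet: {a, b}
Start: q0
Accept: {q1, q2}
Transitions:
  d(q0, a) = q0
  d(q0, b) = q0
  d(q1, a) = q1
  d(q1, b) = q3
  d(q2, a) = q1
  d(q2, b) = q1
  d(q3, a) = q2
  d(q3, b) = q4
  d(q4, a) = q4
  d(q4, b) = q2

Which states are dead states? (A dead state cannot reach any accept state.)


Forward reachability from each state:
  q0 -> reaches {q0}, no accept state (dead)
  q1 -> reaches accept state q1 (live)
  q2 -> reaches accept state q1 (live)
  q3 -> reaches accept state q1 (live)
  q4 -> reaches accept state q1 (live)

{q0}


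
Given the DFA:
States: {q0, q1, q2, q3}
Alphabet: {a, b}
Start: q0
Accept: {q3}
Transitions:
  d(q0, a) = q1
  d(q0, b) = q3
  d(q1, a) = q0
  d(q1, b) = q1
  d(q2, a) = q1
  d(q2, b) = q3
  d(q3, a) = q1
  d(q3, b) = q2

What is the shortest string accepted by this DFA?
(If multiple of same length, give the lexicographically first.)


BFS by string length (lex-first path to each state shown):
  len 0: q0<-""
  len 1: q1<-"a", q3<-"b"
Found accept state at length 1.

"b"


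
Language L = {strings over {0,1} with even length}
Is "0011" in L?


length = 4; 4 mod 2 = 0

Yes, "0011" is in L


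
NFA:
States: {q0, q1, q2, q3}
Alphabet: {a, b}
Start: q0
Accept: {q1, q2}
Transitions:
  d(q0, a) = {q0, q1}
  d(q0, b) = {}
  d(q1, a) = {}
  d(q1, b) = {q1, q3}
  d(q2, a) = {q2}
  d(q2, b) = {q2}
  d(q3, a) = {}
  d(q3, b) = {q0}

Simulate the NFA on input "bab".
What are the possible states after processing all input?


Start: {q0}
  --b--> {}
  --a--> {}
  --b--> {}

{} (empty set, no valid transitions)


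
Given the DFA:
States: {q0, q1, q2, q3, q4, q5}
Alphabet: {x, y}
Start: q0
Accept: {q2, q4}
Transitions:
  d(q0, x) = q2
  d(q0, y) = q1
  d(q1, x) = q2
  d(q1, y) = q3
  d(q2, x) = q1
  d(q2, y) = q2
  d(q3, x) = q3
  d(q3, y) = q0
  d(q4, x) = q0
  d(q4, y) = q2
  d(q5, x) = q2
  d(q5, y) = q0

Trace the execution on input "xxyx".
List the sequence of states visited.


Input: xxyx
d(q0, x) = q2
d(q2, x) = q1
d(q1, y) = q3
d(q3, x) = q3


q0 -> q2 -> q1 -> q3 -> q3


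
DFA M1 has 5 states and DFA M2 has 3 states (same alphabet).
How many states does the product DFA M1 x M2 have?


Product construction pairs every M1 state with every M2 state.
5 * 3 = 15

15


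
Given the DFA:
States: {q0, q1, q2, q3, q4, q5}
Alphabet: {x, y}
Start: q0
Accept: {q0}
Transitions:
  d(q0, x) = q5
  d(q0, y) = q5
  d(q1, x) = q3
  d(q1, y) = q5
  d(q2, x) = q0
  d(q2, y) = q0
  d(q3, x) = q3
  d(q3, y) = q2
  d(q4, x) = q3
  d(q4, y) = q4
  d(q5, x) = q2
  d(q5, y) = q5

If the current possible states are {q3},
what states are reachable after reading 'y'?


Apply transition on 'y' from each current state:
  d(q3, y) = q2

{q2}


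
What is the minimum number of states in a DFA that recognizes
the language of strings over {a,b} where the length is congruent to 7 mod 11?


States track (length) mod 11.
Need 11 states: one per remainder 0..10; accept = remainder 7.

11


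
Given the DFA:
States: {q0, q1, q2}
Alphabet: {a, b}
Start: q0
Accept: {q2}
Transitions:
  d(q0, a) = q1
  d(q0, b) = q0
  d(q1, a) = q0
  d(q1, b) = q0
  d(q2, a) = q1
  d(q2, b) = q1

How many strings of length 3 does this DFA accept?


Enumerating all length-3 strings:
  "aaa" -> q1 [reject]
  "aab" -> q0 [reject]
  "aba" -> q1 [reject]
  "abb" -> q0 [reject]
  "baa" -> q0 [reject]
  "bab" -> q0 [reject]
  "bba" -> q1 [reject]
  "bbb" -> q0 [reject]

0 out of 8


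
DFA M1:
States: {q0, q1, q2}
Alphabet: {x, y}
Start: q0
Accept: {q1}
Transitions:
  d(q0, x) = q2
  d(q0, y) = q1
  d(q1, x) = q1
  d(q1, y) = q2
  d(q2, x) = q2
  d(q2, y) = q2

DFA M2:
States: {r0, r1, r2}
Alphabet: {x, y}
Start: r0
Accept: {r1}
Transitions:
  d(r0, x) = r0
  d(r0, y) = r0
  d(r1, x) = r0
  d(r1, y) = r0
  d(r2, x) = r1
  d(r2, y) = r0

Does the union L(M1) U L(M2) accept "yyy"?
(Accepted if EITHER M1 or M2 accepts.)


M1: final=q2 accepted=False
M2: final=r0 accepted=False

No, union rejects (neither accepts)


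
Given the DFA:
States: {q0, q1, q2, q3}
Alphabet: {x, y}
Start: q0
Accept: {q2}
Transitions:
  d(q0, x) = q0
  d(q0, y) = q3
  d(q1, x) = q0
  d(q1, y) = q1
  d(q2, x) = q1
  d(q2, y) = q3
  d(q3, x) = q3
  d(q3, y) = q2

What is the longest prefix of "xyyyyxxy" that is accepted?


Run the DFA, marking each prefix where the state is accepting:
  "" -> q0 [reject]
  "x" -> q0 [reject]
  "xy" -> q3 [reject]
  "xyy" -> q2 [accept]
  "xyyy" -> q3 [reject]
  "xyyyy" -> q2 [accept]
  "xyyyyx" -> q1 [reject]
  "xyyyyxx" -> q0 [reject]
  "xyyyyxxy" -> q3 [reject]

"xyyyy"


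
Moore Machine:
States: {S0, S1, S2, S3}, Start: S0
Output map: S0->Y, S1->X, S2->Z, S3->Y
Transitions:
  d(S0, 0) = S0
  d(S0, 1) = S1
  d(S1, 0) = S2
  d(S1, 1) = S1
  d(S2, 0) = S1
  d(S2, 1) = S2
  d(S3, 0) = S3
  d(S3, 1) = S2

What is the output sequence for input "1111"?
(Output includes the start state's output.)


Start: S0 (output Y)
  --1--> S1 (output X)
  --1--> S1 (output X)
  --1--> S1 (output X)
  --1--> S1 (output X)

"YXXXX"


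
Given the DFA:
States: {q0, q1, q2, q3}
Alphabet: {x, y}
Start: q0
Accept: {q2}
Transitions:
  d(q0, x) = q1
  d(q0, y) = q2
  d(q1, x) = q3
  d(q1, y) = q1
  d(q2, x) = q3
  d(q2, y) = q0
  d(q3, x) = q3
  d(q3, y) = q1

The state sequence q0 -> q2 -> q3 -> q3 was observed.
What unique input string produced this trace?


Trace back each transition to find the symbol:
  q0 --[y]--> q2
  q2 --[x]--> q3
  q3 --[x]--> q3

"yxx"


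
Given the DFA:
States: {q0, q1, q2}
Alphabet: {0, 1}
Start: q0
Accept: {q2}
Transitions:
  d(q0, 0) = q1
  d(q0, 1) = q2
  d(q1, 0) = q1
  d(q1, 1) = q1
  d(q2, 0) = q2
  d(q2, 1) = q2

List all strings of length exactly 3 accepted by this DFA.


All strings of length 3: 8 total
Accepted: 4

"100", "101", "110", "111"


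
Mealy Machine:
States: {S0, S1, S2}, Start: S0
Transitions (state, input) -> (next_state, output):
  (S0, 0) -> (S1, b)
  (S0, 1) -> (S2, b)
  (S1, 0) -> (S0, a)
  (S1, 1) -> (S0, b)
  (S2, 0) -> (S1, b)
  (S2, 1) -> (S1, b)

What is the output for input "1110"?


Step-by-step:
  (S0, 1) -> (S2, b)
  (S2, 1) -> (S1, b)
  (S1, 1) -> (S0, b)
  (S0, 0) -> (S1, b)

"bbbb"


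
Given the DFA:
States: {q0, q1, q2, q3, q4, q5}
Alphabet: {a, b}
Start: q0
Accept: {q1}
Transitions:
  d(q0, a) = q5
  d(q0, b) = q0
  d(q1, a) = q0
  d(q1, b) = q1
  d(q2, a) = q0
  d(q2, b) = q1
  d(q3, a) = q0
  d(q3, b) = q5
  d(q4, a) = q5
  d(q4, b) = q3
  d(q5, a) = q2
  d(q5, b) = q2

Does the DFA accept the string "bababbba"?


Trace: q0 -> q0 -> q5 -> q2 -> q0 -> q0 -> q0 -> q0 -> q5
Final state: q5
Accept states: {q1}

No, rejected (final state q5 is not an accept state)


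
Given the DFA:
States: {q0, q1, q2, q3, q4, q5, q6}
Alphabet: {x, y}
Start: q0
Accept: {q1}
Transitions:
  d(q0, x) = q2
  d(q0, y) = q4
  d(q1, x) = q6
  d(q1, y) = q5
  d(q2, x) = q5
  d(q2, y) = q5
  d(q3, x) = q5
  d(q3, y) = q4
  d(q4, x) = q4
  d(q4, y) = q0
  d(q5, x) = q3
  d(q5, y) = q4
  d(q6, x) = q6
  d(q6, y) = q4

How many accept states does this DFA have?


Accept states listed: {q1}
Counting: q1(1)

1


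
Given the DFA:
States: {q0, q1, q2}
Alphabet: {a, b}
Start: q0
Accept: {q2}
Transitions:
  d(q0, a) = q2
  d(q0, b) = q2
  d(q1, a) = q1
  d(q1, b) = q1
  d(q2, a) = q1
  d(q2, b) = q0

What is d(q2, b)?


Looking up transition d(q2, b)

q0


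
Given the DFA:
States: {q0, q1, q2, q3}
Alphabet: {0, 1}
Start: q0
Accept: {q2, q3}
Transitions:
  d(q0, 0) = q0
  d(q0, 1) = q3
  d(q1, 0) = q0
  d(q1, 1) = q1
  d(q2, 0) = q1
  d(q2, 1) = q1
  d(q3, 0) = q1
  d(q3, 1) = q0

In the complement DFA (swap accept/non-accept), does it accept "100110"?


Trace: q0 -> q3 -> q1 -> q0 -> q3 -> q0 -> q0
Final: q0
Original accept: {q2, q3}
Complement: q0 is not in original accept

Yes, complement accepts (original rejects)


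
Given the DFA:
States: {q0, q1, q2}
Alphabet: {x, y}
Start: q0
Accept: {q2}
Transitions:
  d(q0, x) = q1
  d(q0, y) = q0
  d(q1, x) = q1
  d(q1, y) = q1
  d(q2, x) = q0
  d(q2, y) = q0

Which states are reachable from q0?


BFS from q0:
  layer 0: {q0}
  layer 1: {q1}

{q0, q1}


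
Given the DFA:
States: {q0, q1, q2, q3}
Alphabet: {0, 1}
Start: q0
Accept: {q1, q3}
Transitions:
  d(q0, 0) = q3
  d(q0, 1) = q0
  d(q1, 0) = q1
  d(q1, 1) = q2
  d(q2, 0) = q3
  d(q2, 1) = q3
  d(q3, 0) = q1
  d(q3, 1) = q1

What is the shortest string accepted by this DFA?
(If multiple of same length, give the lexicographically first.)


BFS by string length (lex-first path to each state shown):
  len 0: q0<-""
  len 1: q0<-"1", q3<-"0"
Found accept state at length 1.

"0"


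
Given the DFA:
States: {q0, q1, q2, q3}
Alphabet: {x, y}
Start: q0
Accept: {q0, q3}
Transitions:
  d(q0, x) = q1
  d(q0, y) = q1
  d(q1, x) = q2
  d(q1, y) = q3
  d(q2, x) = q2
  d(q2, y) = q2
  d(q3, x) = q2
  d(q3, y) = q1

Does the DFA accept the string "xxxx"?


Trace: q0 -> q1 -> q2 -> q2 -> q2
Final state: q2
Accept states: {q0, q3}

No, rejected (final state q2 is not an accept state)


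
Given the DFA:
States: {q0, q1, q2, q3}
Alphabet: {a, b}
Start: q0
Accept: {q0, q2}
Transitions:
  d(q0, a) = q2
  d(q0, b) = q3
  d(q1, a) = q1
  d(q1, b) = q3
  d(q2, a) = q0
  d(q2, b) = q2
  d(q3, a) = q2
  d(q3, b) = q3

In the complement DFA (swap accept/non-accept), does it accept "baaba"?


Trace: q0 -> q3 -> q2 -> q0 -> q3 -> q2
Final: q2
Original accept: {q0, q2}
Complement: q2 is in original accept

No, complement rejects (original accepts)


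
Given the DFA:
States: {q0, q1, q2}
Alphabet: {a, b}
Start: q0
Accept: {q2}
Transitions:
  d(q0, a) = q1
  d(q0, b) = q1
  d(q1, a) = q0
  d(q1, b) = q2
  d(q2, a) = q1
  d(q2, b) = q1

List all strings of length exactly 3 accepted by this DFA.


All strings of length 3: 8 total
Accepted: 0

None


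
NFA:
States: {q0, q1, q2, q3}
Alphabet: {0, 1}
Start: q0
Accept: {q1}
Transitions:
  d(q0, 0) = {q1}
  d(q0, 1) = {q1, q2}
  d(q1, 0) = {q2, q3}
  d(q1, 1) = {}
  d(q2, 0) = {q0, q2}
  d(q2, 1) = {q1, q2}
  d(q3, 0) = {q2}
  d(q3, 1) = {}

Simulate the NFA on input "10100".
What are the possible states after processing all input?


Start: {q0}
  --1--> {q1, q2}
  --0--> {q0, q2, q3}
  --1--> {q1, q2}
  --0--> {q0, q2, q3}
  --0--> {q0, q1, q2}

{q0, q1, q2}


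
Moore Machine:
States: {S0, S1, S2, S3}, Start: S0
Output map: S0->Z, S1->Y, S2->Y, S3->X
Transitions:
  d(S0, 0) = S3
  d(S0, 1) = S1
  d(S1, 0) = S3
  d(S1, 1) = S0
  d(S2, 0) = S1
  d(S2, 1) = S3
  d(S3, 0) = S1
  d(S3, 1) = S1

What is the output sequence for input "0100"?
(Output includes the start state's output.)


Start: S0 (output Z)
  --0--> S3 (output X)
  --1--> S1 (output Y)
  --0--> S3 (output X)
  --0--> S1 (output Y)

"ZXYXY"


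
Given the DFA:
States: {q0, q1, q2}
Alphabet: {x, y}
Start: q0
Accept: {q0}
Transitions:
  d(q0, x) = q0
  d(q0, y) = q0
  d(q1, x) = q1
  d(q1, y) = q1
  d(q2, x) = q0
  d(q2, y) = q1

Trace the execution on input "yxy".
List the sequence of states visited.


Input: yxy
d(q0, y) = q0
d(q0, x) = q0
d(q0, y) = q0


q0 -> q0 -> q0 -> q0


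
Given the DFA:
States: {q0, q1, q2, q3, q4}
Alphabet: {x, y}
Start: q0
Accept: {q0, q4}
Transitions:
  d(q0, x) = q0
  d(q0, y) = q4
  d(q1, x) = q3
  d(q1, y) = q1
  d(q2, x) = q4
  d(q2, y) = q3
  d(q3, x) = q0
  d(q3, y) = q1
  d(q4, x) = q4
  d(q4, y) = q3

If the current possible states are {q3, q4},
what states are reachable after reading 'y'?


Apply transition on 'y' from each current state:
  d(q3, y) = q1
  d(q4, y) = q3

{q1, q3}


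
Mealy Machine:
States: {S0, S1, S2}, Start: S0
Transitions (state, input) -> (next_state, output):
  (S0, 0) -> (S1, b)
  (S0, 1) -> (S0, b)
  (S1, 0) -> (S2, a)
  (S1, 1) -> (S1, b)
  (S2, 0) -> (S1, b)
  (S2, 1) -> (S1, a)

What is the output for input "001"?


Step-by-step:
  (S0, 0) -> (S1, b)
  (S1, 0) -> (S2, a)
  (S2, 1) -> (S1, a)

"baa"


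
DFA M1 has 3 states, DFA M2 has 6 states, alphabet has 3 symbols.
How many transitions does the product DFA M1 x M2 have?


Product DFA has 3 * 6 = 18 states.
Each has 3 transitions: 18 * 3 = 54

54


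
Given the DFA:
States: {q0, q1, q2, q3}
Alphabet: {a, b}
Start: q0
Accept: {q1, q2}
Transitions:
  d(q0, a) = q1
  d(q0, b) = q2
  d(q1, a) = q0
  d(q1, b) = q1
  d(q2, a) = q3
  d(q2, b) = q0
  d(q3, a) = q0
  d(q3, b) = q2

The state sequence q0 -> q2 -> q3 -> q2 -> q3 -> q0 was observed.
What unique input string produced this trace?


Trace back each transition to find the symbol:
  q0 --[b]--> q2
  q2 --[a]--> q3
  q3 --[b]--> q2
  q2 --[a]--> q3
  q3 --[a]--> q0

"babaa"


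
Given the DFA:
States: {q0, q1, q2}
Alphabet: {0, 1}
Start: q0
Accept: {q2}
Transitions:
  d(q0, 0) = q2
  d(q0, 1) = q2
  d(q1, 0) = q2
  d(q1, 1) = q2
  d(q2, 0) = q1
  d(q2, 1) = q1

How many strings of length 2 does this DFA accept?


Enumerating all length-2 strings:
  "00" -> q1 [reject]
  "01" -> q1 [reject]
  "10" -> q1 [reject]
  "11" -> q1 [reject]

0 out of 4


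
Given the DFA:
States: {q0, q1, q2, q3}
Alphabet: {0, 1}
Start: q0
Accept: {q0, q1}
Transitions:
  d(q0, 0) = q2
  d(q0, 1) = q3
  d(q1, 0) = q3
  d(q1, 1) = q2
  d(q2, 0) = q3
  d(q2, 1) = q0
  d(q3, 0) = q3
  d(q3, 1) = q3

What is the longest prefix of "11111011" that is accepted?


Run the DFA, marking each prefix where the state is accepting:
  "" -> q0 [accept]
  "1" -> q3 [reject]
  "11" -> q3 [reject]
  "111" -> q3 [reject]
  "1111" -> q3 [reject]
  "11111" -> q3 [reject]
  "111110" -> q3 [reject]
  "1111101" -> q3 [reject]
  "11111011" -> q3 [reject]

""


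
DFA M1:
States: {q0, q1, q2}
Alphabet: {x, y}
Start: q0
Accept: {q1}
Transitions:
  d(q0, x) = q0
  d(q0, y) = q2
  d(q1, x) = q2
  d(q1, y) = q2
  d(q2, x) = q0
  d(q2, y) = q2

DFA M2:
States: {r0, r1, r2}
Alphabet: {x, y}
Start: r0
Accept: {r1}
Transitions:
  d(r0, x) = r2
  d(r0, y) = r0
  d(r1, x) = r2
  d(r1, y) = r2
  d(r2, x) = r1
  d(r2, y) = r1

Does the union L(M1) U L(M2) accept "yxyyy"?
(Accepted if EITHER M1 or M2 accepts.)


M1: final=q2 accepted=False
M2: final=r1 accepted=True

Yes, union accepts


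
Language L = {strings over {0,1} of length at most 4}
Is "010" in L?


length = 3

Yes, "010" is in L


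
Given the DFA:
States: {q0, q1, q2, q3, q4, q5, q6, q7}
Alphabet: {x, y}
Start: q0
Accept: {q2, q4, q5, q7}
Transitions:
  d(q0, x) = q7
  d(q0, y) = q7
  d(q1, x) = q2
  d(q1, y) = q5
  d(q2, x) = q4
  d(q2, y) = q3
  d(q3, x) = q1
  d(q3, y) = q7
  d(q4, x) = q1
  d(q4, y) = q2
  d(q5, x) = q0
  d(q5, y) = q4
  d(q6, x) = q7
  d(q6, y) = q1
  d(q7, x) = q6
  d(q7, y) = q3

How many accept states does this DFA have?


Accept states listed: {q2, q4, q5, q7}
Counting: q2(1) q4(2) q5(3) q7(4)

4


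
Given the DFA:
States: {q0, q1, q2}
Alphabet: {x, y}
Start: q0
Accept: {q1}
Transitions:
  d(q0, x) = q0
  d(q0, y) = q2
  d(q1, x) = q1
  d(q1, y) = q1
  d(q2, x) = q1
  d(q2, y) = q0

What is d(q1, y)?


Looking up transition d(q1, y)

q1


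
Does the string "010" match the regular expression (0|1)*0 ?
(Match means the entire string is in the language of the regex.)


|string| = 3; first = '0'; last = '0'

Yes, "010" matches (0|1)*0


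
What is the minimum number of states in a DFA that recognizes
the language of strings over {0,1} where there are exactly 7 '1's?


States: count = 0, 1, ..., 7 (that's 8 states), plus a dead state for count > 7.
Total: 8 + 1 = 9. Accept = count-7 state.

9


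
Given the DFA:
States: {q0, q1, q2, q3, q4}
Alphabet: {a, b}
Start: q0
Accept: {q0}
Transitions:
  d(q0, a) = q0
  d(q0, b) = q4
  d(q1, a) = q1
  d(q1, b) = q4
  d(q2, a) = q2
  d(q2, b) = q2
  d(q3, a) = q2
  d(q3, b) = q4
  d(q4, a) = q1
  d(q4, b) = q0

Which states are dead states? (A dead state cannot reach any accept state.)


Forward reachability from each state:
  q0 -> reaches accept state q0 (live)
  q1 -> reaches accept state q0 (live)
  q2 -> reaches {q2}, no accept state (dead)
  q3 -> reaches accept state q0 (live)
  q4 -> reaches accept state q0 (live)

{q2}


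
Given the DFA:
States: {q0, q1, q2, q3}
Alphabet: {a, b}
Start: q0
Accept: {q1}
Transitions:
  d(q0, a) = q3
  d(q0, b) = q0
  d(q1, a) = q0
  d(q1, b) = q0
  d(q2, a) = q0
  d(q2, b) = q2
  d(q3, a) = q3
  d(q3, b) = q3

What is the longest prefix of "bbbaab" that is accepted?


Run the DFA, marking each prefix where the state is accepting:
  "" -> q0 [reject]
  "b" -> q0 [reject]
  "bb" -> q0 [reject]
  "bbb" -> q0 [reject]
  "bbba" -> q3 [reject]
  "bbbaa" -> q3 [reject]
  "bbbaab" -> q3 [reject]

No prefix is accepted


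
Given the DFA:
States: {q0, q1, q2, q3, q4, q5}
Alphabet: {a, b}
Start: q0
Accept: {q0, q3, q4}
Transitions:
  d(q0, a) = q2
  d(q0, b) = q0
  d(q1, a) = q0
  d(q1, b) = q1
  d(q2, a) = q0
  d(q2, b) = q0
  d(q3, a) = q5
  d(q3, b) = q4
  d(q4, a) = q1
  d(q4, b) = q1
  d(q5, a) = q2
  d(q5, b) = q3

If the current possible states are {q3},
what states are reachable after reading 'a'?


Apply transition on 'a' from each current state:
  d(q3, a) = q5

{q5}


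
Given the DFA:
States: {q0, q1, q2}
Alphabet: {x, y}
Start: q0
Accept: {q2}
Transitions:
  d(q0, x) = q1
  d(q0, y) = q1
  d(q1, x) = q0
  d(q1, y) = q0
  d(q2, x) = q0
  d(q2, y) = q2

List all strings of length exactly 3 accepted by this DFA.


All strings of length 3: 8 total
Accepted: 0

None


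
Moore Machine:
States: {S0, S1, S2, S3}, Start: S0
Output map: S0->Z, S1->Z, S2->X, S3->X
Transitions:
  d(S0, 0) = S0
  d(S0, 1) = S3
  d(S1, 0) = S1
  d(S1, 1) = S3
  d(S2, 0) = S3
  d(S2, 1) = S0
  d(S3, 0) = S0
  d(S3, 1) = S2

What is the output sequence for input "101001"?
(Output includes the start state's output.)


Start: S0 (output Z)
  --1--> S3 (output X)
  --0--> S0 (output Z)
  --1--> S3 (output X)
  --0--> S0 (output Z)
  --0--> S0 (output Z)
  --1--> S3 (output X)

"ZXZXZZX"


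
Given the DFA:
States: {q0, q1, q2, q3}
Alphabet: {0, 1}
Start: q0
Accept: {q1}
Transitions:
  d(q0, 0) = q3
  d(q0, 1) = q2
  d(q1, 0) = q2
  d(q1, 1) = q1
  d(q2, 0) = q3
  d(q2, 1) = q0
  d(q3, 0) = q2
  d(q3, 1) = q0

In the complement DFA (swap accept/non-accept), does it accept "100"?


Trace: q0 -> q2 -> q3 -> q2
Final: q2
Original accept: {q1}
Complement: q2 is not in original accept

Yes, complement accepts (original rejects)


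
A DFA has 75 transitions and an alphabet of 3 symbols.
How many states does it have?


Each state has exactly one transition per symbol.
states = transitions / |alphabet| = 75 / 3 = 25

25


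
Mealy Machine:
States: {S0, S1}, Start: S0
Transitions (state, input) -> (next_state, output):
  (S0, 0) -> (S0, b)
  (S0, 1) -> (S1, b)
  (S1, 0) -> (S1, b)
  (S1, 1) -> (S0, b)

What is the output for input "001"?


Step-by-step:
  (S0, 0) -> (S0, b)
  (S0, 0) -> (S0, b)
  (S0, 1) -> (S1, b)

"bbb"


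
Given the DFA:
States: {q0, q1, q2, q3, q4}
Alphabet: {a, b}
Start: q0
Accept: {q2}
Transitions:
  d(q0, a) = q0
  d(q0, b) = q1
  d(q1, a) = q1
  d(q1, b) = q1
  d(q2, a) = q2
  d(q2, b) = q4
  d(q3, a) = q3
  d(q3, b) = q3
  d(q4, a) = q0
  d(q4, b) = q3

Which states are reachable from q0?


BFS from q0:
  layer 0: {q0}
  layer 1: {q1}

{q0, q1}


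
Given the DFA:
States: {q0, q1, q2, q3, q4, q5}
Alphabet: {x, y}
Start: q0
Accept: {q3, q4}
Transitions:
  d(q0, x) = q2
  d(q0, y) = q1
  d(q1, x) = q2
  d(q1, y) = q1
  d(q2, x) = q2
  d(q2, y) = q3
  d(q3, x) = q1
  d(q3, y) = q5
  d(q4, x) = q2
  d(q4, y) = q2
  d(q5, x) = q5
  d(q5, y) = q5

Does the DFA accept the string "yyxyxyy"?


Trace: q0 -> q1 -> q1 -> q2 -> q3 -> q1 -> q1 -> q1
Final state: q1
Accept states: {q3, q4}

No, rejected (final state q1 is not an accept state)


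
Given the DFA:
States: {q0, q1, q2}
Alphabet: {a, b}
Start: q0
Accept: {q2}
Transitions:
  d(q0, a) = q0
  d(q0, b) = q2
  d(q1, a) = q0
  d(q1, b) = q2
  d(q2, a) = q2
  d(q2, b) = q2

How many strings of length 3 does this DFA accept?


Enumerating all length-3 strings:
  "aaa" -> q0 [reject]
  "aab" -> q2 [accept]
  "aba" -> q2 [accept]
  "abb" -> q2 [accept]
  "baa" -> q2 [accept]
  "bab" -> q2 [accept]
  "bba" -> q2 [accept]
  "bbb" -> q2 [accept]

7 out of 8


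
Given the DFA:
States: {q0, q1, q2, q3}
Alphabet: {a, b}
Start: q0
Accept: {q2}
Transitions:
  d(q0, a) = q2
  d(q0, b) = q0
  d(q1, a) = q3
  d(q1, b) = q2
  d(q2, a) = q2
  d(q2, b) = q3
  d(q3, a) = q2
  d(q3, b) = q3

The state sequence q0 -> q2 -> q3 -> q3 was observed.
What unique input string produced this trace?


Trace back each transition to find the symbol:
  q0 --[a]--> q2
  q2 --[b]--> q3
  q3 --[b]--> q3

"abb"


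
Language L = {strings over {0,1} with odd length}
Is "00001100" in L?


length = 8; 8 mod 2 = 0

No, "00001100" is not in L


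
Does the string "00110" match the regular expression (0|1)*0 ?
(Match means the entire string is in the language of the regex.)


|string| = 5; first = '0'; last = '0'

Yes, "00110" matches (0|1)*0


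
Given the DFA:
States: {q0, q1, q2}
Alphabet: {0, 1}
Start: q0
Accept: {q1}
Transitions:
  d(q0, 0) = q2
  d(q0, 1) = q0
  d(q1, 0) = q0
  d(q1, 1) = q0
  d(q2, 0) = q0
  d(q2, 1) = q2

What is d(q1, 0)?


Looking up transition d(q1, 0)

q0


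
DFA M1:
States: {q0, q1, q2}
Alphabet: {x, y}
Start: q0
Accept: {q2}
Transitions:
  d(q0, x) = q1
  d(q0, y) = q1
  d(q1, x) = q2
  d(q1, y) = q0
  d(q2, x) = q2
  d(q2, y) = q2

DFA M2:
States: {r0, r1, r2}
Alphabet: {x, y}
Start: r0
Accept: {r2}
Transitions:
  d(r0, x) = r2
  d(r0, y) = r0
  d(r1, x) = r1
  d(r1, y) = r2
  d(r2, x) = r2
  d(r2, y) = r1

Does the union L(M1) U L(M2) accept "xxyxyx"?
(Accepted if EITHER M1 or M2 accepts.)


M1: final=q2 accepted=True
M2: final=r2 accepted=True

Yes, union accepts


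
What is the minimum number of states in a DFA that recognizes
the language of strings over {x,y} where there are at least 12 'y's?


States: count = 0, 1, ..., 11, and a final '>= 12' state.
Total: 12 + 1 = 13. Accept = '>= 12' state.

13


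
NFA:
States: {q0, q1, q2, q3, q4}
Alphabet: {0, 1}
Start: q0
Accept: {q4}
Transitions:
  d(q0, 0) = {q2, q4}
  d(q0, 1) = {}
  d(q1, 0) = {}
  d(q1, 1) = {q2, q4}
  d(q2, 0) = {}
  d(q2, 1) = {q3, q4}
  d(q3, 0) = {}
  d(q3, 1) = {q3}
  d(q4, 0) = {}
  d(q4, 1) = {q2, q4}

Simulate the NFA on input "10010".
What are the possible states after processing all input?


Start: {q0}
  --1--> {}
  --0--> {}
  --0--> {}
  --1--> {}
  --0--> {}

{} (empty set, no valid transitions)


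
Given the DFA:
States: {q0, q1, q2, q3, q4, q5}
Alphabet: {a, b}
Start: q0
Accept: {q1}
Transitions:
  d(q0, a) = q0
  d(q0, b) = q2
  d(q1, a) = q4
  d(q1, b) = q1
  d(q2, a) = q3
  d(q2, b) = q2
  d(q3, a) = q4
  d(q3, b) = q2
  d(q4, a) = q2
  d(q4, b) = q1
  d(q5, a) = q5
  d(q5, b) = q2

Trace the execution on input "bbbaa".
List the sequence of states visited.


Input: bbbaa
d(q0, b) = q2
d(q2, b) = q2
d(q2, b) = q2
d(q2, a) = q3
d(q3, a) = q4


q0 -> q2 -> q2 -> q2 -> q3 -> q4


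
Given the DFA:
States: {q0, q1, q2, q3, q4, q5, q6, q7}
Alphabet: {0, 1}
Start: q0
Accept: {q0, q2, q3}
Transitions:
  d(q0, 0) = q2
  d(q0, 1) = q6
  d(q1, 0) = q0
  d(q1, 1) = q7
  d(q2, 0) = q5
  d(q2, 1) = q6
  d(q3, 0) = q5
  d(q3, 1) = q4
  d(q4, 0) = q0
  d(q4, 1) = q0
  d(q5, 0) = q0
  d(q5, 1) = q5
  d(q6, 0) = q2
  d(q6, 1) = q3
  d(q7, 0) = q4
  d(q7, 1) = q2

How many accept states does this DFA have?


Accept states listed: {q0, q2, q3}
Counting: q0(1) q2(2) q3(3)

3


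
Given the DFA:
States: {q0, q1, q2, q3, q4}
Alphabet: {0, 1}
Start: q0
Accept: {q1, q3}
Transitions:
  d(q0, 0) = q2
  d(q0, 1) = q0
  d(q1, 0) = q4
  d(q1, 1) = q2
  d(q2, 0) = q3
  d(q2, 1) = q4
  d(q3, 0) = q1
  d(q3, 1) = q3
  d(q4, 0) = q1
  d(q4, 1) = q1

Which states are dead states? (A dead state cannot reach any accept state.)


Forward reachability from each state:
  q0 -> reaches accept state q1 (live)
  q1 -> reaches accept state q1 (live)
  q2 -> reaches accept state q1 (live)
  q3 -> reaches accept state q1 (live)
  q4 -> reaches accept state q1 (live)

None (all states can reach an accept state)


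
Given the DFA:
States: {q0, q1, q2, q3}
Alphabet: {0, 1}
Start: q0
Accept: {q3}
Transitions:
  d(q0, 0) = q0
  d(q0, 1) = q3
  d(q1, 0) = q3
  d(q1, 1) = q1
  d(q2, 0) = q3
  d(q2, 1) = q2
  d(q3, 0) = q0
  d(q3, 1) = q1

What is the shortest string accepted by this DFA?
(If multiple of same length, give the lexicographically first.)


BFS by string length (lex-first path to each state shown):
  len 0: q0<-""
  len 1: q0<-"0", q3<-"1"
Found accept state at length 1.

"1"


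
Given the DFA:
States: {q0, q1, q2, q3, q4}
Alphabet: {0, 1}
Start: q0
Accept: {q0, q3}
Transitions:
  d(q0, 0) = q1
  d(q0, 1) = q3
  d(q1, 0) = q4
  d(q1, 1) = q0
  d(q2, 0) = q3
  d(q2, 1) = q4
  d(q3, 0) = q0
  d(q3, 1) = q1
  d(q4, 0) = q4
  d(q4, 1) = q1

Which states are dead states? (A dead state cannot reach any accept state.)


Forward reachability from each state:
  q0 -> reaches accept state q0 (live)
  q1 -> reaches accept state q0 (live)
  q2 -> reaches accept state q0 (live)
  q3 -> reaches accept state q0 (live)
  q4 -> reaches accept state q0 (live)

None (all states can reach an accept state)
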